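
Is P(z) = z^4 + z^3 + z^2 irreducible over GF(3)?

Check for roots in GF(3): P(0) = 0 → root; P(1) = 0 → root; P(2) = 1.
P(0) = 0, so (z) divides P(z); P is reducible.

No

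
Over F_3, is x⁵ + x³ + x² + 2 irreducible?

Write P(x) = x⁵ + x³ + x² + 2.
Check for roots in F_3: P(0) = 2; P(1) = 2; P(2) = 1.
No roots, so no linear factors.
Monic irreducibles of degree 2 over GF(3): x² + 1, x² + x + 2, x² + 2x + 2.
None of them divide P (all give nonzero remainder).
No irreducible factor of degree ≤ 2 exists, so P is irreducible over GF(3).

Yes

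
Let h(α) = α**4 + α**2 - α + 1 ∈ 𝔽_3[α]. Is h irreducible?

Yes

Check for roots in 𝔽_3: h(0) = 1; h(1) = 2; h(2) = 1.
No roots, so no linear factors.
Monic irreducibles of degree 2 over GF(3): α**2 + 1, α**2 + α - 1, α**2 - α - 1.
None of them divide h (all give nonzero remainder).
No irreducible factor of degree ≤ 2 exists, so h is irreducible over GF(3).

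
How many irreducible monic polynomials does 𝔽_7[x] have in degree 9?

4483696

x^(7^9) − x is the product of all monic irreducibles of degree dividing 9; Möbius inversion gives N = (1/9) Σ μ(9/d)·7^d.
Divisors of 9: 1, 3, 9; μ(9/d) for each: 0, -1, 1.
Σ = − 7^3 + 7^9 = 40353264.
N = 40353264/9 = 4483696.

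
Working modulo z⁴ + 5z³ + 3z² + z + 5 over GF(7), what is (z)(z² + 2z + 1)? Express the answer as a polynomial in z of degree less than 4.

z^3 + 2z^2 + z

Multiply in GF(7)[z]: (z)·(z² + 2z + 1) = z³ + 2z² + z.
Reduced: z³ + 2z² + z.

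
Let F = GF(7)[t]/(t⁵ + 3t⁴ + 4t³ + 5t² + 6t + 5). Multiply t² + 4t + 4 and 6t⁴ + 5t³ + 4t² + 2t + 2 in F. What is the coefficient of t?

Multiply in GF(7)[t]: (t² + 4t + 4)·(6t⁴ + 5t³ + 4t² + 2t + 2) = 6t⁶ + t⁵ + 6t⁴ + 3t³ + 5t² + 2t + 1.
Reduce using t⁵ ≡ 4t⁴ + 3t³ + 2t² + t + 2 (mod t⁵ + 3t⁴ + 4t³ + 5t² + 6t + 5).
Reduced: 5t⁴ + 6t³ + 5t² + 4t + 2.

4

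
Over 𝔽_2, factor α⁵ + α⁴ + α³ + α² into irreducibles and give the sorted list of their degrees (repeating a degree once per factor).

Write f(α) = α⁵ + α⁴ + α³ + α².
Roots in 𝔽_2: f(0) = 0 → root; f(1) = 0 → root.
Linear factors from roots: (α), (α + 1).
Complete factorization: f(α) = (α)^2·(α + 1)^3.
Factor degrees with multiplicity: 1 + 1 + 1 + 1 + 1 = 5.

1, 1, 1, 1, 1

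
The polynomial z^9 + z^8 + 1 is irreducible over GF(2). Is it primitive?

No

Write f(z) = z^9 + z^8 + 1.
|GF(2^9)^×| = 2^9 − 1 = 511. Prime factorization: 511 = 7·73.
f is primitive ⇔ z has order 511 in GF(2)[z]/(f), i.e. z^(511/q) ≠ 1 for each prime q | 511.
z^(73) mod f = 1
z^(7) mod f = z^7.
Since z^(73) = 1, the order of z divides 73 < 511; not primitive.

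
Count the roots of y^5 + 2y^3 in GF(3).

Write P(y) = y^5 + 2y^3.
Evaluate at each of the 3 elements of GF(3):
P(0) = 0 → root; P(1) = 0 → root; P(2) = 0 → root.
Roots: {0, 1, 2}.

3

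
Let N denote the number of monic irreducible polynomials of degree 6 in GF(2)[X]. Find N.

Gauss's count: N_{2}(6) = (1/6) Σ_{d|6} μ(6/d)·2^d.
Divisors of 6: 1, 2, 3, 6; μ(6/d) for each: 1, -1, -1, 1.
Σ = 2^1 − 2^2 − 2^3 + 2^6 = 54.
N = 54/6 = 9.

9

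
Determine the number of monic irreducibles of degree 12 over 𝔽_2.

335

By the necklace-counting formula, N_2(12) = (1/12) Σ_{d|12} μ(12/d)·2^d.
Divisors of 12: 1, 2, 3, 4, 6, 12; μ(12/d) for each: 0, 1, 0, -1, -1, 1.
Σ = 2^2 − 2^4 − 2^6 + 2^12 = 4020.
N = 4020/12 = 335.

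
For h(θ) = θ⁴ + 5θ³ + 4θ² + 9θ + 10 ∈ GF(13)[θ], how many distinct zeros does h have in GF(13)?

2

Evaluate at each of the 13 elements of GF(13):
h(0) = 10; h(1) = 3; h(2) = 9; h(3) = 3; h(4) = 10; h(5) = 1; h(6) = 10; h(7) = 4; h(8) = 0 → root; h(9) = 0 → root; h(10) = 4; h(11) = 10; h(12) = 1.
Roots: {8, 9}.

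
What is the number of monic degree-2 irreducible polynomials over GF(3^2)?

36

x^(9^2) − x is the product of all monic irreducibles of degree dividing 2; Möbius inversion gives N = (1/2) Σ μ(2/d)·9^d.
Divisors of 2: 1, 2; μ(2/d) for each: -1, 1.
Σ = − 9^1 + 9^2 = 72.
N = 72/2 = 36.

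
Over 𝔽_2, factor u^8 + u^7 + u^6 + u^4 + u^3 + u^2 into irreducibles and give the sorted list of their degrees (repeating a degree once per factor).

1, 1, 1, 1, 1, 1, 2

Write g(u) = u^8 + u^7 + u^6 + u^4 + u^3 + u^2.
Roots in 𝔽_2: g(0) = 0 → root; g(1) = 0 → root.
Linear factors from roots: (u), (u + 1).
Complete factorization: g(u) = (u)^2·(u + 1)^4·(u^2 + u + 1).
Factor degrees with multiplicity: 1 + 1 + 1 + 1 + 1 + 1 + 2 = 8.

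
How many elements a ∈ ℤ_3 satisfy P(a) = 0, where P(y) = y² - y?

Evaluate at each of the 3 elements of ℤ_3:
P(0) = 0 → root; P(1) = 0 → root; P(2) = 2.
Roots: {0, 1}.

2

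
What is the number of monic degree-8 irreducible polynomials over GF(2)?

30

x^(2^8) − x is the product of all monic irreducibles of degree dividing 8; Möbius inversion gives N = (1/8) Σ μ(8/d)·2^d.
Divisors of 8: 1, 2, 4, 8; μ(8/d) for each: 0, 0, -1, 1.
Σ = − 2^4 + 2^8 = 240.
N = 240/8 = 30.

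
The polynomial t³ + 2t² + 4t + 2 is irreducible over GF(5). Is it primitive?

Yes

Write f(t) = t³ + 2t² + 4t + 2.
|GF(5^3)^×| = 5^3 − 1 = 124. Prime factorization: 124 = 2^2·31.
f is primitive ⇔ t has order 124 in GF(5)[t]/(f), i.e. t^(124/q) ≠ 1 for each prime q | 124.
t^(62) mod f = 4.
t^(4) mod f = t + 4.
None equal 1, so t has full order 124; f is primitive.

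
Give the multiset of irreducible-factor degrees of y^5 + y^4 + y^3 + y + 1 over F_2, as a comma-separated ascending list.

Write g(y) = y^5 + y^4 + y^3 + y + 1.
Roots in F_2: g(0) = 1; g(1) = 1.
Complete factorization: g(y) = (y^5 + y^4 + y^3 + y + 1).
Factor degrees with multiplicity: 5 = 5.

5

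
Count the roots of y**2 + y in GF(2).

2

Write h(y) = y**2 + y.
Evaluate at each of the 2 elements of GF(2):
h(0) = 0 → root; h(1) = 0 → root.
Roots: {0, 1}.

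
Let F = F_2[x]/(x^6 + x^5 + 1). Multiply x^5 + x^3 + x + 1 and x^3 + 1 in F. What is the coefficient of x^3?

Multiply in F_2[x]: (x^5 + x^3 + x + 1)·(x^3 + 1) = x^8 + x^6 + x^5 + x^4 + x + 1.
Reduce using x^6 ≡ x^5 + 1 (mod x^6 + x^5 + 1).
Reduced: x^5 + x^4 + x^2 + 1.

0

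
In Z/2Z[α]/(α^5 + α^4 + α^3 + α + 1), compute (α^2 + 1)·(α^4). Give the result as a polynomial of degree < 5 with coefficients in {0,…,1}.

α^4 + α^3 + α^2 + 1

Multiply in Z/2Z[α]: (α^2 + 1)·(α^4) = α^6 + α^4.
Reduce using α^5 ≡ α^4 + α^3 + α + 1 (mod α^5 + α^4 + α^3 + α + 1).
Reduced: α^4 + α^3 + α^2 + 1.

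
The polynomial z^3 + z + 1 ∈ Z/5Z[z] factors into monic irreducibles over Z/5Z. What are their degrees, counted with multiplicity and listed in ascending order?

3

Write g(z) = z^3 + z + 1.
Roots in Z/5Z: g(0) = 1; g(1) = 3; g(2) = 1; g(3) = 1; g(4) = 4.
Complete factorization: g(z) = (z^3 + z + 1).
Factor degrees with multiplicity: 3 = 3.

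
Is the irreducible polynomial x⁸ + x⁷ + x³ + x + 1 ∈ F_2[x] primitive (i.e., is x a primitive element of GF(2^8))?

No

Write f(x) = x⁸ + x⁷ + x³ + x + 1.
|GF(2^8)^×| = 2^8 − 1 = 255. Prime factorization: 255 = 3·5·17.
f is primitive ⇔ x has order 255 in GF(2)[x]/(f), i.e. x^(255/q) ≠ 1 for each prime q | 255.
x^(85) mod f = 1
x^(51) mod f = x⁴ + x³ + x² + x.
x^(15) mod f = x⁶ + x⁴ + x² + 1.
Since x^(85) = 1, the order of x divides 85 < 255; not primitive.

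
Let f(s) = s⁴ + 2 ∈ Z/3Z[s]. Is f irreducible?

No

Check for roots in Z/3Z: f(0) = 2; f(1) = 0 → root; f(2) = 0 → root.
f(1) = 0, so (s − 1) divides f(s); f is reducible.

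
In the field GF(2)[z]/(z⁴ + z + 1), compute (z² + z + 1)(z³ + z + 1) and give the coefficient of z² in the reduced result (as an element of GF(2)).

1

Multiply in GF(2)[z]: (z² + z + 1)·(z³ + z + 1) = z⁵ + z⁴ + 1.
Reduce using z⁴ ≡ z + 1 (mod z⁴ + z + 1).
Reduced: z².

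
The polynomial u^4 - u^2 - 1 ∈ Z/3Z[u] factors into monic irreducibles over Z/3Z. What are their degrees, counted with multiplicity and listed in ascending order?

4

Write f(u) = u^4 - u^2 - 1.
Roots in Z/3Z: f(0) = 2; f(1) = 2; f(2) = 2.
Complete factorization: f(u) = (u^4 - u^2 - 1).
Factor degrees with multiplicity: 4 = 4.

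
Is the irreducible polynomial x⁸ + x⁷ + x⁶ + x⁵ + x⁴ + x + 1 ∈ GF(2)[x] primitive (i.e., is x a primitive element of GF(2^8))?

Write f(x) = x⁸ + x⁷ + x⁶ + x⁵ + x⁴ + x + 1.
|GF(2^8)^×| = 2^8 − 1 = 255. Prime factorization: 255 = 3·5·17.
f is primitive ⇔ x has order 255 in GF(2)[x]/(f), i.e. x^(255/q) ≠ 1 for each prime q | 255.
x^(85) mod f = x⁶ + x⁵ + x⁴.
x^(51) mod f = 1
x^(15) mod f = x⁷ + x⁴ + x³ + 1.
Since x^(51) = 1, the order of x divides 51 < 255; not primitive.

No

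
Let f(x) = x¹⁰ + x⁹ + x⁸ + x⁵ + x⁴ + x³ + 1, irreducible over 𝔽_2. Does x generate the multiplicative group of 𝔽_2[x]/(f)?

Yes

|GF(2^10)^×| = 2^10 − 1 = 1023. Prime factorization: 1023 = 3·11·31.
f is primitive ⇔ x has order 1023 in GF(2)[x]/(f), i.e. x^(1023/q) ≠ 1 for each prime q | 1023.
x^(341) mod f = x⁹ + x⁸ + x⁷ + x⁵ + x + 1.
x^(93) mod f = x⁹ + x⁸ + x⁷ + x³ + x² + 1.
x^(33) mod f = x⁷ + x² + 1.
None equal 1, so x has full order 1023; f is primitive.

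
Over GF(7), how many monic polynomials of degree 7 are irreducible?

The number of monic irreducibles of degree 7 over GF(7) is (1/7)·Σ_{d∣7} μ(7/d) 7^d.
Divisors of 7: 1, 7; μ(7/d) for each: -1, 1.
Σ = − 7^1 + 7^7 = 823536.
N = 823536/7 = 117648.

117648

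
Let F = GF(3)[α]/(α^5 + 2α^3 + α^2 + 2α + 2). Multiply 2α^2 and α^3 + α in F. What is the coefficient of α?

Multiply in GF(3)[α]: (2α^2)·(α^3 + α) = 2α^5 + 2α^3.
Reduce using α^5 ≡ α^3 + 2α^2 + α + 1 (mod α^5 + 2α^3 + α^2 + 2α + 2).
Reduced: α^3 + α^2 + 2α + 2.

2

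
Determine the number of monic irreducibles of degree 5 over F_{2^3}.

Gauss's count: N_{8}(5) = (1/5) Σ_{d|5} μ(5/d)·8^d.
Divisors of 5: 1, 5; μ(5/d) for each: -1, 1.
Σ = − 8^1 + 8^5 = 32760.
N = 32760/5 = 6552.

6552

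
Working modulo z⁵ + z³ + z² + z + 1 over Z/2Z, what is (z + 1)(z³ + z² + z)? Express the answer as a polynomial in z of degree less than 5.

z^4 + z

Multiply in Z/2Z[z]: (z + 1)·(z³ + z² + z) = z⁴ + z.
Reduced: z⁴ + z.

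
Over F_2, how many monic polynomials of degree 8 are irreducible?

30

The number of monic irreducibles of degree 8 over GF(2) is (1/8)·Σ_{d∣8} μ(8/d) 2^d.
Divisors of 8: 1, 2, 4, 8; μ(8/d) for each: 0, 0, -1, 1.
Σ = − 2^4 + 2^8 = 240.
N = 240/8 = 30.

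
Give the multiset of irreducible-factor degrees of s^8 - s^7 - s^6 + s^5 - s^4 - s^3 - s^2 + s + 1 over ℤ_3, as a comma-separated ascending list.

Write g(s) = s^8 - s^7 - s^6 + s^5 - s^4 - s^3 - s^2 + s + 1.
Roots in ℤ_3: g(0) = 1; g(1) = 2; g(2) = 2.
Complete factorization: g(s) = (s^2 - s - 1)·(s^2 + s - 1)^3.
Factor degrees with multiplicity: 2 + 2 + 2 + 2 = 8.

2, 2, 2, 2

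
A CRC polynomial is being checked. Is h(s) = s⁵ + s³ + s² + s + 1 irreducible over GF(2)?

Yes

Check for roots in GF(2): h(0) = 1; h(1) = 1.
No roots, so no linear factors.
Monic irreducibles of degree 2 over GF(2): s² + s + 1.
None of them divide h (all give nonzero remainder).
No irreducible factor of degree ≤ 2 exists, so h is irreducible over GF(2).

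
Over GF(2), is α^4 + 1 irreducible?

Write g(α) = α^4 + 1.
Check for roots in GF(2): g(0) = 1; g(1) = 0 → root.
g(1) = 0, so (α − 1) divides g(α); g is reducible.

No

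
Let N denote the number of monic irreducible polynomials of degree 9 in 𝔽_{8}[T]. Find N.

By the necklace-counting formula, N_8(9) = (1/9) Σ_{d|9} μ(9/d)·8^d.
Divisors of 9: 1, 3, 9; μ(9/d) for each: 0, -1, 1.
Σ = − 8^3 + 8^9 = 134217216.
N = 134217216/9 = 14913024.

14913024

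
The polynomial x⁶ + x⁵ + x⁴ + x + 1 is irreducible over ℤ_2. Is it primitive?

Write f(x) = x⁶ + x⁵ + x⁴ + x + 1.
|GF(2^6)^×| = 2^6 − 1 = 63. Prime factorization: 63 = 3^2·7.
f is primitive ⇔ x has order 63 in GF(2)[x]/(f), i.e. x^(63/q) ≠ 1 for each prime q | 63.
x^(21) mod f = x⁴ + x³ + 1.
x^(9) mod f = x⁵ + x² + x + 1.
None equal 1, so x has full order 63; f is primitive.

Yes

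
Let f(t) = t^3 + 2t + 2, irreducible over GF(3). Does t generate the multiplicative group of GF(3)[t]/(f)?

No

|GF(3^3)^×| = 3^3 − 1 = 26. Prime factorization: 26 = 2·13.
f is primitive ⇔ t has order 26 in GF(3)[t]/(f), i.e. t^(26/q) ≠ 1 for each prime q | 26.
t^(13) mod f = 1
t^(2) mod f = t^2.
Since t^(13) = 1, the order of t divides 13 < 26; not primitive.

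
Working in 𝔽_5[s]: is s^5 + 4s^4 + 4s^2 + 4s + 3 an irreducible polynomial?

Write g(s) = s^5 + 4s^4 + 4s^2 + 4s + 3.
Check for roots in 𝔽_5: g(0) = 3; g(1) = 1; g(2) = 3; g(3) = 3; g(4) = 1.
No roots, so no linear factors.
Degree-2 irreducible divisors: test the 10 monic irreducibles of degree 2 over GF(5).
None of them divide g (all give nonzero remainder).
No irreducible factor of degree ≤ 2 exists, so g is irreducible over GF(5).

Yes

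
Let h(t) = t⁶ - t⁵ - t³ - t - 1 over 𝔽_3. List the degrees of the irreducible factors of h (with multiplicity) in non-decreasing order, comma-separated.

1, 1, 1, 1, 2

Roots in 𝔽_3: h(0) = 2; h(1) = 0 → root; h(2) = 0 → root.
Linear factors from roots: (t - 1), (t + 1).
Complete factorization: h(t) = (t + 1)^2·(t - 1)^2·(t² - t - 1).
Factor degrees with multiplicity: 1 + 1 + 1 + 1 + 2 = 6.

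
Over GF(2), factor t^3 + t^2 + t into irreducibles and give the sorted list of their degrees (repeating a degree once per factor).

1, 2

Write g(t) = t^3 + t^2 + t.
Roots in GF(2): g(0) = 0 → root; g(1) = 1.
Linear factors from roots: (t).
Complete factorization: g(t) = (t)·(t^2 + t + 1).
Factor degrees with multiplicity: 1 + 2 = 3.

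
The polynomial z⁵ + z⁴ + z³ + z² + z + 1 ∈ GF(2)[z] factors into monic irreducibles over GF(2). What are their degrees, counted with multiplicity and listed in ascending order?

Write f(z) = z⁵ + z⁴ + z³ + z² + z + 1.
Roots in GF(2): f(0) = 1; f(1) = 0 → root.
Linear factors from roots: (z + 1).
Complete factorization: f(z) = (z + 1)·(z² + z + 1)^2.
Factor degrees with multiplicity: 1 + 2 + 2 = 5.

1, 2, 2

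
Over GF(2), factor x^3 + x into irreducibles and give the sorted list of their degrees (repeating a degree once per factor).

Write f(x) = x^3 + x.
Roots in GF(2): f(0) = 0 → root; f(1) = 0 → root.
Linear factors from roots: (x), (x + 1).
Complete factorization: f(x) = (x)·(x + 1)^2.
Factor degrees with multiplicity: 1 + 1 + 1 = 3.

1, 1, 1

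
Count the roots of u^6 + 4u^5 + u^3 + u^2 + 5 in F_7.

Write f(u) = u^6 + 4u^5 + u^3 + u^2 + 5.
Evaluate at each of the 7 elements of F_7:
f(0) = 5; f(1) = 5; f(2) = 6; f(3) = 6; f(4) = 3; f(5) = 0 → root; f(6) = 2.
Roots: {5}.

1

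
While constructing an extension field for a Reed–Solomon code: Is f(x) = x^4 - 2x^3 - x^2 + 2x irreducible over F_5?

No

Check for roots in F_5: f(0) = 0 → root; f(1) = 0 → root; f(2) = 0 → root; f(3) = 4; f(4) = 0 → root.
f(0) = 0, so (x) divides f(x); f is reducible.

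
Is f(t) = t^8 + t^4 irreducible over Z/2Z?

Check for roots in Z/2Z: f(0) = 0 → root; f(1) = 0 → root.
f(0) = 0, so (t) divides f(t); f is reducible.

No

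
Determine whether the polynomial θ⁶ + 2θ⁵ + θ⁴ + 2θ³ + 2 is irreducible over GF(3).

Write g(θ) = θ⁶ + 2θ⁵ + θ⁴ + 2θ³ + 2.
Check for roots in GF(3): g(0) = 2; g(1) = 2; g(2) = 0 → root.
g(2) = 0, so (θ − 2) divides g(θ); g is reducible.

No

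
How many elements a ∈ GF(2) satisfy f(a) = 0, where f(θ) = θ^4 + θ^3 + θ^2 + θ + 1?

0

Evaluate at each of the 2 elements of GF(2):
f(0) = 1; f(1) = 1.
No element is a root.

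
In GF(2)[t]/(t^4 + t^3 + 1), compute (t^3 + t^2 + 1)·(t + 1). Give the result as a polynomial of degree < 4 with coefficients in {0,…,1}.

t^3 + t^2 + t

Multiply in GF(2)[t]: (t^3 + t^2 + 1)·(t + 1) = t^4 + t^2 + t + 1.
Reduce using t^4 ≡ t^3 + 1 (mod t^4 + t^3 + 1).
Reduced: t^3 + t^2 + t.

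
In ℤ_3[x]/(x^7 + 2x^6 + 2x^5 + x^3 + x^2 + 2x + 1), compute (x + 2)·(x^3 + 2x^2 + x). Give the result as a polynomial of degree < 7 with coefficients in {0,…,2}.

Multiply in ℤ_3[x]: (x + 2)·(x^3 + 2x^2 + x) = x^4 + x^3 + 2x^2 + 2x.
Reduced: x^4 + x^3 + 2x^2 + 2x.

x^4 + x^3 + 2x^2 + 2x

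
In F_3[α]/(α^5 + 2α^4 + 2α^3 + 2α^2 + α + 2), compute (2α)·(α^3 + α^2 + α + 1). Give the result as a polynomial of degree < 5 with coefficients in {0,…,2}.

Multiply in F_3[α]: (2α)·(α^3 + α^2 + α + 1) = 2α^4 + 2α^3 + 2α^2 + 2α.
Reduced: 2α^4 + 2α^3 + 2α^2 + 2α.

2α^4 + 2α^3 + 2α^2 + 2α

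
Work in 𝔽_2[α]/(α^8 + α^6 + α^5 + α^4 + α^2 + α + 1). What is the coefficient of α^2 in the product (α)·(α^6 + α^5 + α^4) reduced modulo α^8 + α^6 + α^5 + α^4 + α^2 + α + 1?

0

Multiply in 𝔽_2[α]: (α)·(α^6 + α^5 + α^4) = α^7 + α^6 + α^5.
Reduced: α^7 + α^6 + α^5.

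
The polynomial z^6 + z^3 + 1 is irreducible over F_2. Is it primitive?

No

Write f(z) = z^6 + z^3 + 1.
|GF(2^6)^×| = 2^6 − 1 = 63. Prime factorization: 63 = 3^2·7.
f is primitive ⇔ z has order 63 in GF(2)[z]/(f), i.e. z^(63/q) ≠ 1 for each prime q | 63.
z^(21) mod f = z^3.
z^(9) mod f = 1
Since z^(9) = 1, the order of z divides 9 < 63; not primitive.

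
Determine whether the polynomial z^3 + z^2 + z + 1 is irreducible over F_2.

No

Write f(z) = z^3 + z^2 + z + 1.
Check for roots in F_2: f(0) = 1; f(1) = 0 → root.
f(1) = 0, so (z − 1) divides f(z); f is reducible.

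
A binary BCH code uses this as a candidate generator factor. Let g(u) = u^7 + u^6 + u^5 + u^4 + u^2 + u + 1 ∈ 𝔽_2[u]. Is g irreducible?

Yes

Check for roots in 𝔽_2: g(0) = 1; g(1) = 1.
No roots, so no linear factors.
Monic irreducibles of degree 2 over GF(2): u^2 + u + 1.
None of them divide g (all give nonzero remainder).
Monic irreducibles of degree 3 over GF(2): u^3 + u + 1, u^3 + u^2 + 1.
None of them divide g (all give nonzero remainder).
No irreducible factor of degree ≤ 3 exists, so g is irreducible over GF(2).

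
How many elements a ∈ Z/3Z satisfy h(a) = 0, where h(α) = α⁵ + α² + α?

2

Evaluate at each of the 3 elements of Z/3Z:
h(0) = 0 → root; h(1) = 0 → root; h(2) = 2.
Roots: {0, 1}.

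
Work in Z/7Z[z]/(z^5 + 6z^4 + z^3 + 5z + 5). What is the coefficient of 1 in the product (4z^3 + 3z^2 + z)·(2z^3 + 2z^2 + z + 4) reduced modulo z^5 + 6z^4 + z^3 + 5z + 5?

2

Multiply in Z/7Z[z]: (4z^3 + 3z^2 + z)·(2z^3 + 2z^2 + z + 4) = z^6 + 5z^4 + 6z^2 + 4z.
Reduce using z^5 ≡ z^4 + 6z^3 + 2z + 2 (mod z^5 + 6z^4 + z^3 + 5z + 5).
Reduced: 5z^4 + 6z^3 + z^2 + z + 2.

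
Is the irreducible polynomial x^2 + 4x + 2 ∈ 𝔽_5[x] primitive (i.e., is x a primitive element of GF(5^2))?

Yes

Write f(x) = x^2 + 4x + 2.
|GF(5^2)^×| = 5^2 − 1 = 24. Prime factorization: 24 = 2^3·3.
f is primitive ⇔ x has order 24 in GF(5)[x]/(f), i.e. x^(24/q) ≠ 1 for each prime q | 24.
x^(12) mod f = 4.
x^(8) mod f = 2x + 1.
None equal 1, so x has full order 24; f is primitive.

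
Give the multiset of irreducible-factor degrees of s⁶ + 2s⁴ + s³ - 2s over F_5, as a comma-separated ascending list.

1, 1, 4

Write f(s) = s⁶ + 2s⁴ + s³ - 2s.
Roots in F_5: f(0) = 0 → root; f(1) = 2; f(2) = 0 → root; f(3) = 2; f(4) = 4.
Linear factors from roots: (s), (s - 2).
Complete factorization: f(s) = (s)·(s - 2)·(s⁴ + 2s³ + s² - 2s + 1).
Factor degrees with multiplicity: 1 + 1 + 4 = 6.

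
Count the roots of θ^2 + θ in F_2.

2

Write P(θ) = θ^2 + θ.
Evaluate at each of the 2 elements of F_2:
P(0) = 0 → root; P(1) = 0 → root.
Roots: {0, 1}.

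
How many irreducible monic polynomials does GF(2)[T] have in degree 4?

The number of monic irreducibles of degree 4 over GF(2) is (1/4)·Σ_{d∣4} μ(4/d) 2^d.
Divisors of 4: 1, 2, 4; μ(4/d) for each: 0, -1, 1.
Σ = − 2^2 + 2^4 = 12.
N = 12/4 = 3.

3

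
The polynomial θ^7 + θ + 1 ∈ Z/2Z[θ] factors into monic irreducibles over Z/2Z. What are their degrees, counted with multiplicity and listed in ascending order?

7

Write f(θ) = θ^7 + θ + 1.
Roots in Z/2Z: f(0) = 1; f(1) = 1.
Complete factorization: f(θ) = (θ^7 + θ + 1).
Factor degrees with multiplicity: 7 = 7.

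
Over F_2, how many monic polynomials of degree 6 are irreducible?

9

Gauss's count: N_{2}(6) = (1/6) Σ_{d|6} μ(6/d)·2^d.
Divisors of 6: 1, 2, 3, 6; μ(6/d) for each: 1, -1, -1, 1.
Σ = 2^1 − 2^2 − 2^3 + 2^6 = 54.
N = 54/6 = 9.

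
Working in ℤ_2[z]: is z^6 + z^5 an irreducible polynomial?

No

Write P(z) = z^6 + z^5.
Check for roots in ℤ_2: P(0) = 0 → root; P(1) = 0 → root.
P(0) = 0, so (z) divides P(z); P is reducible.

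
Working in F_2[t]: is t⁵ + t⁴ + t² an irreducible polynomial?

No

Write g(t) = t⁵ + t⁴ + t².
Check for roots in F_2: g(0) = 0 → root; g(1) = 1.
g(0) = 0, so (t) divides g(t); g is reducible.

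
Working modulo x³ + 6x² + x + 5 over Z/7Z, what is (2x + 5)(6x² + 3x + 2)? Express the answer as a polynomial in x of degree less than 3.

Multiply in Z/7Z[x]: (2x + 5)·(6x² + 3x + 2) = 5x³ + x² + 5x + 3.
Reduce using x³ ≡ x² + 6x + 2 (mod x³ + 6x² + x + 5).
Reduced: 6x² + 6.

6x^2 + 6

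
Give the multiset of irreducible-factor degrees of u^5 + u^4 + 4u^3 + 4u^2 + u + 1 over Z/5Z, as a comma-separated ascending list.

1, 2, 2

Write f(u) = u^5 + u^4 + 4u^3 + 4u^2 + u + 1.
Roots in Z/5Z: f(0) = 1; f(1) = 2; f(2) = 4; f(3) = 2; f(4) = 0 → root.
Linear factors from roots: (u + 1).
Complete factorization: f(u) = (u + 1)·(u^2 + 2u + 4)·(u^2 + 3u + 4).
Factor degrees with multiplicity: 1 + 2 + 2 = 5.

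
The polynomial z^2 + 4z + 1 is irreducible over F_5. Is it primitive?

Write f(z) = z^2 + 4z + 1.
|GF(5^2)^×| = 5^2 − 1 = 24. Prime factorization: 24 = 2^3·3.
f is primitive ⇔ z has order 24 in GF(5)[z]/(f), i.e. z^(24/q) ≠ 1 for each prime q | 24.
z^(12) mod f = 1
z^(8) mod f = z + 4.
Since z^(12) = 1, the order of z divides 12 < 24; not primitive.

No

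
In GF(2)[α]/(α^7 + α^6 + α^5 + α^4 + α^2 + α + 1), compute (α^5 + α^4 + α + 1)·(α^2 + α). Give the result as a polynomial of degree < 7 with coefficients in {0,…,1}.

α^6 + α^4 + α^3 + α^2 + 1

Multiply in GF(2)[α]: (α^5 + α^4 + α + 1)·(α^2 + α) = α^7 + α^5 + α^3 + α.
Reduce using α^7 ≡ α^6 + α^5 + α^4 + α^2 + α + 1 (mod α^7 + α^6 + α^5 + α^4 + α^2 + α + 1).
Reduced: α^6 + α^4 + α^3 + α^2 + 1.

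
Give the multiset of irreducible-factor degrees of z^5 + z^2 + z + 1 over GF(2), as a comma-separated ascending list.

Write h(z) = z^5 + z^2 + z + 1.
Roots in GF(2): h(0) = 1; h(1) = 0 → root.
Linear factors from roots: (z + 1).
Complete factorization: h(z) = (z + 1)^2·(z^3 + z + 1).
Factor degrees with multiplicity: 1 + 1 + 3 = 5.

1, 1, 3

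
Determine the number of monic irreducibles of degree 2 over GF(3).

3

x^(3^2) − x is the product of all monic irreducibles of degree dividing 2; Möbius inversion gives N = (1/2) Σ μ(2/d)·3^d.
Divisors of 2: 1, 2; μ(2/d) for each: -1, 1.
Σ = − 3^1 + 3^2 = 6.
N = 6/2 = 3.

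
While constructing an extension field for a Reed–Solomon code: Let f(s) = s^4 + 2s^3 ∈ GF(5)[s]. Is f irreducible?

Check for roots in GF(5): f(0) = 0 → root; f(1) = 3; f(2) = 2; f(3) = 0 → root; f(4) = 4.
f(0) = 0, so (s) divides f(s); f is reducible.

No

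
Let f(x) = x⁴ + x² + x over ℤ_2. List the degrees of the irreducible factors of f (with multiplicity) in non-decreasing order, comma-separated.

Roots in ℤ_2: f(0) = 0 → root; f(1) = 1.
Linear factors from roots: (x).
Complete factorization: f(x) = (x)·(x³ + x + 1).
Factor degrees with multiplicity: 1 + 3 = 4.

1, 3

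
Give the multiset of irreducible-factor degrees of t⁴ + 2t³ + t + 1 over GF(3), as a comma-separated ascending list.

4

Write g(t) = t⁴ + 2t³ + t + 1.
Roots in GF(3): g(0) = 1; g(1) = 2; g(2) = 2.
Complete factorization: g(t) = (t⁴ + 2t³ + t + 1).
Factor degrees with multiplicity: 4 = 4.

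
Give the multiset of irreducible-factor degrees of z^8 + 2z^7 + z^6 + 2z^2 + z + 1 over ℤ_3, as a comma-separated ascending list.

8

Write f(z) = z^8 + 2z^7 + z^6 + 2z^2 + z + 1.
Roots in ℤ_3: f(0) = 1; f(1) = 2; f(2) = 2.
Complete factorization: f(z) = (z^8 + 2z^7 + z^6 + 2z^2 + z + 1).
Factor degrees with multiplicity: 8 = 8.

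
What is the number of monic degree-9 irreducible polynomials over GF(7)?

The number of monic irreducibles of degree 9 over GF(7) is (1/9)·Σ_{d∣9} μ(9/d) 7^d.
Divisors of 9: 1, 3, 9; μ(9/d) for each: 0, -1, 1.
Σ = − 7^3 + 7^9 = 40353264.
N = 40353264/9 = 4483696.

4483696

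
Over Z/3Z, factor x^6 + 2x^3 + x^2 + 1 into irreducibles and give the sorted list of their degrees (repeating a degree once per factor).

Write f(x) = x^6 + 2x^3 + x^2 + 1.
Roots in Z/3Z: f(0) = 1; f(1) = 2; f(2) = 1.
Complete factorization: f(x) = (x^6 + 2x^3 + x^2 + 1).
Factor degrees with multiplicity: 6 = 6.

6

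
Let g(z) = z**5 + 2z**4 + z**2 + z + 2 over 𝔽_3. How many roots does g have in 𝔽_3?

Evaluate at each of the 3 elements of 𝔽_3:
g(0) = 2; g(1) = 1; g(2) = 0 → root.
Roots: {2}.

1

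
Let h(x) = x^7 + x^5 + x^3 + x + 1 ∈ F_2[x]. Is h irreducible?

Yes

Check for roots in F_2: h(0) = 1; h(1) = 1.
No roots, so no linear factors.
Monic irreducibles of degree 2 over GF(2): x^2 + x + 1.
None of them divide h (all give nonzero remainder).
Monic irreducibles of degree 3 over GF(2): x^3 + x + 1, x^3 + x^2 + 1.
None of them divide h (all give nonzero remainder).
No irreducible factor of degree ≤ 3 exists, so h is irreducible over GF(2).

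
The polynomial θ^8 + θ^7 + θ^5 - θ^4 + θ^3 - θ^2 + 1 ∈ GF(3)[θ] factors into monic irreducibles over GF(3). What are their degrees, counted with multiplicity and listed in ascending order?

Write g(θ) = θ^8 + θ^7 + θ^5 - θ^4 + θ^3 - θ^2 + 1.
Roots in GF(3): g(0) = 1; g(1) = 0 → root; g(2) = 0 → root.
Linear factors from roots: (θ - 1), (θ + 1).
Complete factorization: g(θ) = (θ + 1)·(θ - 1)·(θ^3 - θ - 1)·(θ^3 + θ^2 - θ + 1).
Factor degrees with multiplicity: 1 + 1 + 3 + 3 = 8.

1, 1, 3, 3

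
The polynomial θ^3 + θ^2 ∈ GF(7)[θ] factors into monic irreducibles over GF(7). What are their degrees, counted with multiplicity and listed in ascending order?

Write h(θ) = θ^3 + θ^2.
Linear factors from roots: (θ), (θ + 1).
Complete factorization: h(θ) = (θ + 1)·(θ)^2.
Factor degrees with multiplicity: 1 + 1 + 1 = 3.

1, 1, 1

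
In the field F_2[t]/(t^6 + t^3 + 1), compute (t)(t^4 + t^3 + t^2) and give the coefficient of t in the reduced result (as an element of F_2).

Multiply in F_2[t]: (t)·(t^4 + t^3 + t^2) = t^5 + t^4 + t^3.
Reduced: t^5 + t^4 + t^3.

0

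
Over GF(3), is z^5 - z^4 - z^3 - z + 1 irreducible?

Yes

Write g(z) = z^5 - z^4 - z^3 - z + 1.
Check for roots in GF(3): g(0) = 1; g(1) = 2; g(2) = 1.
No roots, so no linear factors.
Monic irreducibles of degree 2 over GF(3): z^2 + 1, z^2 + z - 1, z^2 - z - 1.
None of them divide g (all give nonzero remainder).
No irreducible factor of degree ≤ 2 exists, so g is irreducible over GF(3).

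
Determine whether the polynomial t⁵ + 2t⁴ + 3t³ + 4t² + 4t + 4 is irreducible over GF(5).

Write P(t) = t⁵ + 2t⁴ + 3t³ + 4t² + 4t + 4.
Check for roots in GF(5): P(0) = 4; P(1) = 3; P(2) = 1; P(3) = 3; P(4) = 2.
No roots, so no linear factors.
Degree-2 irreducible divisors: test the 10 monic irreducibles of degree 2 over GF(5).
None of them divide P (all give nonzero remainder).
No irreducible factor of degree ≤ 2 exists, so P is irreducible over GF(5).

Yes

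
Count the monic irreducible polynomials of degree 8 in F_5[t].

48750

x^(5^8) − x is the product of all monic irreducibles of degree dividing 8; Möbius inversion gives N = (1/8) Σ μ(8/d)·5^d.
Divisors of 8: 1, 2, 4, 8; μ(8/d) for each: 0, 0, -1, 1.
Σ = − 5^4 + 5^8 = 390000.
N = 390000/8 = 48750.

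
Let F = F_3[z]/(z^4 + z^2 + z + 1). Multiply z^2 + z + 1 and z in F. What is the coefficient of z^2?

Multiply in F_3[z]: (z^2 + z + 1)·(z) = z^3 + z^2 + z.
Reduced: z^3 + z^2 + z.

1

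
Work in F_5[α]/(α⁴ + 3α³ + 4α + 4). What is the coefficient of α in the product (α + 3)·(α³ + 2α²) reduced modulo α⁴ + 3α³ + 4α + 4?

1

Multiply in F_5[α]: (α + 3)·(α³ + 2α²) = α⁴ + α².
Reduce using α⁴ ≡ 2α³ + α + 1 (mod α⁴ + 3α³ + 4α + 4).
Reduced: 2α³ + α² + α + 1.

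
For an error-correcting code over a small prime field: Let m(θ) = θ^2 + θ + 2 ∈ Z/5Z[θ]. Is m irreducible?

Check for roots in Z/5Z: m(0) = 2; m(1) = 4; m(2) = 3; m(3) = 4; m(4) = 2.
No roots. A degree-2 polynomial over a field with no linear factor is irreducible.

Yes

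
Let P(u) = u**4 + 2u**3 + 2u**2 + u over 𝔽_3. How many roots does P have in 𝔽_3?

3

Evaluate at each of the 3 elements of 𝔽_3:
P(0) = 0 → root; P(1) = 0 → root; P(2) = 0 → root.
Roots: {0, 1, 2}.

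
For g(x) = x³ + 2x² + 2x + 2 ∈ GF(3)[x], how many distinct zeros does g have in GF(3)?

0

Evaluate at each of the 3 elements of GF(3):
g(0) = 2; g(1) = 1; g(2) = 1.
No element is a root.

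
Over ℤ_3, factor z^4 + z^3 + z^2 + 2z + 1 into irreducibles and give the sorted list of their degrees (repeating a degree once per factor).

1, 1, 2

Write h(z) = z^4 + z^3 + z^2 + 2z + 1.
Roots in ℤ_3: h(0) = 1; h(1) = 0 → root; h(2) = 0 → root.
Linear factors from roots: (z + 2), (z + 1).
Complete factorization: h(z) = (z + 1)·(z + 2)·(z^2 + z + 2).
Factor degrees with multiplicity: 1 + 1 + 2 = 4.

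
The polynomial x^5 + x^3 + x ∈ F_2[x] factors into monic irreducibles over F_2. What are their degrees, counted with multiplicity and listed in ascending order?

Write g(x) = x^5 + x^3 + x.
Roots in F_2: g(0) = 0 → root; g(1) = 1.
Linear factors from roots: (x).
Complete factorization: g(x) = (x)·(x^2 + x + 1)^2.
Factor degrees with multiplicity: 1 + 2 + 2 = 5.

1, 2, 2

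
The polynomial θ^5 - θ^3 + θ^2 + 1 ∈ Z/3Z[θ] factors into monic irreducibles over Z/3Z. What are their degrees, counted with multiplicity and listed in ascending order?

5

Write h(θ) = θ^5 - θ^3 + θ^2 + 1.
Roots in Z/3Z: h(0) = 1; h(1) = 2; h(2) = 2.
Complete factorization: h(θ) = (θ^5 - θ^3 + θ^2 + 1).
Factor degrees with multiplicity: 5 = 5.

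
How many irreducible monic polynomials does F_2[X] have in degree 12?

By the necklace-counting formula, N_2(12) = (1/12) Σ_{d|12} μ(12/d)·2^d.
Divisors of 12: 1, 2, 3, 4, 6, 12; μ(12/d) for each: 0, 1, 0, -1, -1, 1.
Σ = 2^2 − 2^4 − 2^6 + 2^12 = 4020.
N = 4020/12 = 335.

335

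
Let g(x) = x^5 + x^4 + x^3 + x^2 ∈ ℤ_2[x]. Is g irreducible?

Check for roots in ℤ_2: g(0) = 0 → root; g(1) = 0 → root.
g(0) = 0, so (x) divides g(x); g is reducible.

No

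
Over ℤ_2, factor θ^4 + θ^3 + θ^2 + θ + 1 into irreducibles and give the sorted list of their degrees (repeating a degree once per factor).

Write h(θ) = θ^4 + θ^3 + θ^2 + θ + 1.
Roots in ℤ_2: h(0) = 1; h(1) = 1.
Complete factorization: h(θ) = (θ^4 + θ^3 + θ^2 + θ + 1).
Factor degrees with multiplicity: 4 = 4.

4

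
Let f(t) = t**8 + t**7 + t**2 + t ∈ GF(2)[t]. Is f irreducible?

No

Check for roots in GF(2): f(0) = 0 → root; f(1) = 0 → root.
f(0) = 0, so (t) divides f(t); f is reducible.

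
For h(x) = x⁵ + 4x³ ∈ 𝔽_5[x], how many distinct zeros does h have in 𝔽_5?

3

Evaluate at each of the 5 elements of 𝔽_5:
h(0) = 0 → root; h(1) = 0 → root; h(2) = 4; h(3) = 1; h(4) = 0 → root.
Roots: {0, 1, 4}.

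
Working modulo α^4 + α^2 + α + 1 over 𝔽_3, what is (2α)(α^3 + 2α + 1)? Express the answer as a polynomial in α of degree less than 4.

2α^2 + 1

Multiply in 𝔽_3[α]: (2α)·(α^3 + 2α + 1) = 2α^4 + α^2 + 2α.
Reduce using α^4 ≡ 2α^2 + 2α + 2 (mod α^4 + α^2 + α + 1).
Reduced: 2α^2 + 1.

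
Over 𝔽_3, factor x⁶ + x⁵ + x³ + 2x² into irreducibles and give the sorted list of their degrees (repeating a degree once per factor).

1, 1, 2, 2

Write g(x) = x⁶ + x⁵ + x³ + 2x².
Roots in 𝔽_3: g(0) = 0 → root; g(1) = 2; g(2) = 1.
Linear factors from roots: (x).
Complete factorization: g(x) = (x)^2·(x² + 1)·(x² + x + 2).
Factor degrees with multiplicity: 1 + 1 + 2 + 2 = 6.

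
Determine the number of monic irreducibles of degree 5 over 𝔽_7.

The number of monic irreducibles of degree 5 over GF(7) is (1/5)·Σ_{d∣5} μ(5/d) 7^d.
Divisors of 5: 1, 5; μ(5/d) for each: -1, 1.
Σ = − 7^1 + 7^5 = 16800.
N = 16800/5 = 3360.

3360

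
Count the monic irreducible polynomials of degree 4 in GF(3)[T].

18

Gauss's count: N_{3}(4) = (1/4) Σ_{d|4} μ(4/d)·3^d.
Divisors of 4: 1, 2, 4; μ(4/d) for each: 0, -1, 1.
Σ = − 3^2 + 3^4 = 72.
N = 72/4 = 18.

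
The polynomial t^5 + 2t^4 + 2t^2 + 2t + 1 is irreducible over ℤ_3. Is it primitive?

Write f(t) = t^5 + 2t^4 + 2t^2 + 2t + 1.
|GF(3^5)^×| = 3^5 − 1 = 242. Prime factorization: 242 = 2·11^2.
f is primitive ⇔ t has order 242 in GF(3)[t]/(f), i.e. t^(242/q) ≠ 1 for each prime q | 242.
t^(121) mod f = 2.
t^(22) mod f = t^4 + t^3 + 2.
None equal 1, so t has full order 242; f is primitive.

Yes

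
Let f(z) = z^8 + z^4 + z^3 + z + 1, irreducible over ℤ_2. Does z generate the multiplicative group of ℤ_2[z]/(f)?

|GF(2^8)^×| = 2^8 − 1 = 255. Prime factorization: 255 = 3·5·17.
f is primitive ⇔ z has order 255 in GF(2)[z]/(f), i.e. z^(255/q) ≠ 1 for each prime q | 255.
z^(85) mod f = z^7 + z^5 + z^4 + z^3 + z^2 + 1.
z^(51) mod f = 1
z^(15) mod f = z^5 + z^3 + z^2 + z + 1.
Since z^(51) = 1, the order of z divides 51 < 255; not primitive.

No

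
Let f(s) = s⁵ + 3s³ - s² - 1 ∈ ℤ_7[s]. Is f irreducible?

Yes

Check for roots in ℤ_7: f(0) = 6; f(1) = 2; f(2) = 2; f(3) = 6; f(4) = 2; f(5) = 2; f(6) = 1.
No roots, so no linear factors.
Degree-2 irreducible divisors: test the 21 monic irreducibles of degree 2 over GF(7).
None of them divide f (all give nonzero remainder).
No irreducible factor of degree ≤ 2 exists, so f is irreducible over GF(7).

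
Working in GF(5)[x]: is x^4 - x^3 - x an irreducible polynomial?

Write P(x) = x^4 - x^3 - x.
Check for roots in GF(5): P(0) = 0 → root; P(1) = 4; P(2) = 1; P(3) = 1; P(4) = 3.
P(0) = 0, so (x) divides P(x); P is reducible.

No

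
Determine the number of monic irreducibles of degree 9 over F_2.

56

The number of monic irreducibles of degree 9 over GF(2) is (1/9)·Σ_{d∣9} μ(9/d) 2^d.
Divisors of 9: 1, 3, 9; μ(9/d) for each: 0, -1, 1.
Σ = − 2^3 + 2^9 = 504.
N = 504/9 = 56.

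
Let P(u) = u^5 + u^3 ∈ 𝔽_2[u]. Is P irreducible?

No

Check for roots in 𝔽_2: P(0) = 0 → root; P(1) = 0 → root.
P(0) = 0, so (u) divides P(u); P is reducible.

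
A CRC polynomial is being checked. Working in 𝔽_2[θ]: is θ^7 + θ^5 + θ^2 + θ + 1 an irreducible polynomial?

Yes

Write f(θ) = θ^7 + θ^5 + θ^2 + θ + 1.
Check for roots in 𝔽_2: f(0) = 1; f(1) = 1.
No roots, so no linear factors.
Monic irreducibles of degree 2 over GF(2): θ^2 + θ + 1.
None of them divide f (all give nonzero remainder).
Monic irreducibles of degree 3 over GF(2): θ^3 + θ + 1, θ^3 + θ^2 + 1.
None of them divide f (all give nonzero remainder).
No irreducible factor of degree ≤ 3 exists, so f is irreducible over GF(2).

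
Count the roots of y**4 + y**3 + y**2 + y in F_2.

Write f(y) = y**4 + y**3 + y**2 + y.
Evaluate at each of the 2 elements of F_2:
f(0) = 0 → root; f(1) = 0 → root.
Roots: {0, 1}.

2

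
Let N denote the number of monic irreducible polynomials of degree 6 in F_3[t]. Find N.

The number of monic irreducibles of degree 6 over GF(3) is (1/6)·Σ_{d∣6} μ(6/d) 3^d.
Divisors of 6: 1, 2, 3, 6; μ(6/d) for each: 1, -1, -1, 1.
Σ = 3^1 − 3^2 − 3^3 + 3^6 = 696.
N = 696/6 = 116.

116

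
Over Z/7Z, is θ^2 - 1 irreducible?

No

Write g(θ) = θ^2 - 1.
Check for roots in Z/7Z: g(0) = 6; g(1) = 0 → root; g(2) = 3; g(3) = 1; g(4) = 1; g(5) = 3; g(6) = 0 → root.
g(1) = 0, so (θ − 1) divides g(θ); g is reducible.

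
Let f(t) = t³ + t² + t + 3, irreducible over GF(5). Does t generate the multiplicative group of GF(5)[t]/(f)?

Yes

|GF(5^3)^×| = 5^3 − 1 = 124. Prime factorization: 124 = 2^2·31.
f is primitive ⇔ t has order 124 in GF(5)[t]/(f), i.e. t^(124/q) ≠ 1 for each prime q | 124.
t^(62) mod f = 4.
t^(4) mod f = 3t + 3.
None equal 1, so t has full order 124; f is primitive.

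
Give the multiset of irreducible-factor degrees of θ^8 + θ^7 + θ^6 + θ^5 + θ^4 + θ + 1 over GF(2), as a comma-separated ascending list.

8

Write h(θ) = θ^8 + θ^7 + θ^6 + θ^5 + θ^4 + θ + 1.
Roots in GF(2): h(0) = 1; h(1) = 1.
Complete factorization: h(θ) = (θ^8 + θ^7 + θ^6 + θ^5 + θ^4 + θ + 1).
Factor degrees with multiplicity: 8 = 8.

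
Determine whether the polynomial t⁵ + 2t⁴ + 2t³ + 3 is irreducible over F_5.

Write P(t) = t⁵ + 2t⁴ + 2t³ + 3.
Check for roots in F_5: P(0) = 3; P(1) = 3; P(2) = 3; P(3) = 2; P(4) = 2.
No roots, so no linear factors.
Degree-2 irreducible divisors: test the 10 monic irreducibles of degree 2 over GF(5).
None of them divide P (all give nonzero remainder).
No irreducible factor of degree ≤ 2 exists, so P is irreducible over GF(5).

Yes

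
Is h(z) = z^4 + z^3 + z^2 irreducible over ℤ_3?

No

Check for roots in ℤ_3: h(0) = 0 → root; h(1) = 0 → root; h(2) = 1.
h(0) = 0, so (z) divides h(z); h is reducible.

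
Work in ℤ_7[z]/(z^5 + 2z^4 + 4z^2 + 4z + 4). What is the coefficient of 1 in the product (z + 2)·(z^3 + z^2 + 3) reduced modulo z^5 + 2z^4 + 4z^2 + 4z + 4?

Multiply in ℤ_7[z]: (z + 2)·(z^3 + z^2 + 3) = z^4 + 3z^3 + 2z^2 + 3z + 6.
Reduced: z^4 + 3z^3 + 2z^2 + 3z + 6.

6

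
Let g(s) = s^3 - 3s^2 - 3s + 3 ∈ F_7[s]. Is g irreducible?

Check for roots in F_7: g(0) = 3; g(1) = 5; g(2) = 0 → root; g(3) = 1; g(4) = 0 → root; g(5) = 3; g(6) = 2.
g(2) = 0, so (s − 2) divides g(s); g is reducible.

No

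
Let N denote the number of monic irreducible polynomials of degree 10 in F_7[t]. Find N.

By the necklace-counting formula, N_7(10) = (1/10) Σ_{d|10} μ(10/d)·7^d.
Divisors of 10: 1, 2, 5, 10; μ(10/d) for each: 1, -1, -1, 1.
Σ = 7^1 − 7^2 − 7^5 + 7^10 = 282458400.
N = 282458400/10 = 28245840.

28245840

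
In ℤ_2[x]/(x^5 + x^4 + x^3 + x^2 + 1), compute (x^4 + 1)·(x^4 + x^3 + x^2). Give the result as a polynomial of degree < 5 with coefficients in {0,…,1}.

x^3 + 1

Multiply in ℤ_2[x]: (x^4 + 1)·(x^4 + x^3 + x^2) = x^8 + x^7 + x^6 + x^4 + x^3 + x^2.
Reduce using x^5 ≡ x^4 + x^3 + x^2 + 1 (mod x^5 + x^4 + x^3 + x^2 + 1).
Reduced: x^3 + 1.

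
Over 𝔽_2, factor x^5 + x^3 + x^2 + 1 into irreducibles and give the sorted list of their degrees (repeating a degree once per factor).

1, 1, 1, 2

Write f(x) = x^5 + x^3 + x^2 + 1.
Roots in 𝔽_2: f(0) = 1; f(1) = 0 → root.
Linear factors from roots: (x + 1).
Complete factorization: f(x) = (x + 1)^3·(x^2 + x + 1).
Factor degrees with multiplicity: 1 + 1 + 1 + 2 = 5.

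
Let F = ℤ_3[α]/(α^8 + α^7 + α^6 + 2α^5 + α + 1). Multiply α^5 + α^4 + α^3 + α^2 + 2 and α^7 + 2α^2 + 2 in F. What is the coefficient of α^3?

Multiply in ℤ_3[α]: (α^5 + α^4 + α^3 + α^2 + 2)·(α^7 + 2α^2 + 2) = α^12 + α^11 + α^10 + α^9 + α^7 + 2α^6 + α^5 + α^4 + 2α^3 + 1.
Reduce using α^8 ≡ 2α^7 + 2α^6 + α^5 + 2α + 2 (mod α^8 + α^7 + α^6 + 2α^5 + α + 1).
Reduced: α^7 + α^5 + 2α^3 + α^2.

2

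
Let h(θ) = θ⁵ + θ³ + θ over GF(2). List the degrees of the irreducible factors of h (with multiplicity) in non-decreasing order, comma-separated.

1, 2, 2

Roots in GF(2): h(0) = 0 → root; h(1) = 1.
Linear factors from roots: (θ).
Complete factorization: h(θ) = (θ)·(θ² + θ + 1)^2.
Factor degrees with multiplicity: 1 + 2 + 2 = 5.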